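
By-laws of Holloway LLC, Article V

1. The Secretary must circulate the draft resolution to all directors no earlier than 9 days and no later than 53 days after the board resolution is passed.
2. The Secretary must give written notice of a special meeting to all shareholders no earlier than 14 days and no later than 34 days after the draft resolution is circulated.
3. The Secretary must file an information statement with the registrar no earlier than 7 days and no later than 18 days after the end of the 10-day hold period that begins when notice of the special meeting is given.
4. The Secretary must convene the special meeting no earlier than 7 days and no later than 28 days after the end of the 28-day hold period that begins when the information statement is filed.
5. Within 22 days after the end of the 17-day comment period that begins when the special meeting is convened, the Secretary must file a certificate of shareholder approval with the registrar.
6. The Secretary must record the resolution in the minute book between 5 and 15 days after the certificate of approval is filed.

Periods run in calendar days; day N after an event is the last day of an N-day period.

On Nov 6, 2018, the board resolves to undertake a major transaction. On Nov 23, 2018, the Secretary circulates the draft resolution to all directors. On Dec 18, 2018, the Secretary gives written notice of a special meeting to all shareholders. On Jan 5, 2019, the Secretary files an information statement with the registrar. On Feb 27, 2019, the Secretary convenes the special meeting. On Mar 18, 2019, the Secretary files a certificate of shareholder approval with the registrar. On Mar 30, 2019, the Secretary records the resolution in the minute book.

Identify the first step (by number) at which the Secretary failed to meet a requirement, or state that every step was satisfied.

None — every step was satisfied

Step 1 — 9 and 53 days from Nov 6, 2018 (when the board resolution is passed) are Nov 15, 2018 and Dec 29, 2018 respectively; Nov 23, 2018 falls inside that range.
Step 2 — 14 and 34 days from Nov 23, 2018 (when the draft resolution is circulated) are Dec 7, 2018 and Dec 27, 2018 respectively; Dec 18, 2018 falls inside that range.
Step 3 — 7 and 18 days from Dec 28, 2018 (end of the 10-day hold period, which began when notice of the special meeting is given on Dec 18, 2018) are Jan 4, 2019 and Jan 15, 2019 respectively; done Jan 5, 2019, which is between those dates.
Step 4 — 7 and 28 days from Feb 2, 2019 (end of the 28-day hold period, which began when the information statement is filed on Jan 5, 2019) are Feb 9, 2019 and Mar 2, 2019 respectively; done Feb 27, 2019, which is between those dates.
Step 5 — counting 22 days from Mar 16, 2019 (end of the 17-day comment period, which began when the special meeting is convened on Feb 27, 2019) gives a deadline of Apr 7, 2019; done Mar 18, 2019 — timely.
Step 6 — 5 and 15 days from Mar 18, 2019 (when the certificate of approval is filed) are Mar 23, 2019 and Apr 2, 2019 respectively; Mar 30, 2019 falls inside that range.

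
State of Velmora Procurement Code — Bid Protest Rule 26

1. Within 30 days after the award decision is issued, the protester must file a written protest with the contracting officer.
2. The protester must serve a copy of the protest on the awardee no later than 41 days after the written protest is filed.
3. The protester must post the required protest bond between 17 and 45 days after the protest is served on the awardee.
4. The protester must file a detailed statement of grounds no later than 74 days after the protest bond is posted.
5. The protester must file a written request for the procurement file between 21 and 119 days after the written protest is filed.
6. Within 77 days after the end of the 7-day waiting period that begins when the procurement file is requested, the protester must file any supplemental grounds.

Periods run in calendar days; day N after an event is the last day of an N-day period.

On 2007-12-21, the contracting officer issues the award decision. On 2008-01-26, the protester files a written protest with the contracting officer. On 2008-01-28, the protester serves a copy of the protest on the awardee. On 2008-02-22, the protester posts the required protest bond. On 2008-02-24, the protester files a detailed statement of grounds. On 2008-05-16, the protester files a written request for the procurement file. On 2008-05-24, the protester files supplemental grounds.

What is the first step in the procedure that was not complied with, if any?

Step 1

Step 1 — counting 30 days from 2007-12-21 (when the award decision is issued) gives a deadline of 2008-01-20; not done until 2008-01-26, 6 days after the deadline.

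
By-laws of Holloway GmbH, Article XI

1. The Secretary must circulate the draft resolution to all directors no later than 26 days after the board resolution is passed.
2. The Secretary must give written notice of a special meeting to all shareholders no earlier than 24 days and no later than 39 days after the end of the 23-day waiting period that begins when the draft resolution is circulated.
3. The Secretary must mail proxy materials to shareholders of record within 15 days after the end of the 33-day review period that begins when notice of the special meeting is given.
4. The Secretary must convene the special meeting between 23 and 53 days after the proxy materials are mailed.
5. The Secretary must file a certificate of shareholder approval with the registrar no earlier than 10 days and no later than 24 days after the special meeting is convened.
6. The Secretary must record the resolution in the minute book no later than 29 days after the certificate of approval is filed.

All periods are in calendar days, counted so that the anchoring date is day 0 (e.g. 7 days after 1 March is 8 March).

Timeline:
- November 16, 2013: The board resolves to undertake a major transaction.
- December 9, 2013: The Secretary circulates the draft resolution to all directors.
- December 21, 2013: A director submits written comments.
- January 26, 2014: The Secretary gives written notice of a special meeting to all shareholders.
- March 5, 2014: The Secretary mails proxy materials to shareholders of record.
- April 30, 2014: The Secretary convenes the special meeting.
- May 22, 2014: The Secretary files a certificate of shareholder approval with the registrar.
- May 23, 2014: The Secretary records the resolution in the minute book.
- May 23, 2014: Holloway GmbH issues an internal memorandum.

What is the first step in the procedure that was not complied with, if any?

Step 1 — counting 26 days from November 16, 2013 (when the board resolution is passed) gives a deadline of December 12, 2013; December 9, 2013 is within that limit.
Step 2 — 24 and 39 days from January 1, 2014 (end of the 23-day waiting period, which began when the draft resolution is circulated on December 9, 2013) are January 25, 2014 and February 9, 2014 respectively; done January 26, 2014, which is between those dates.
Step 3 — counting 15 days from February 28, 2014 (end of the 33-day review period, which began when notice of the special meeting is given on January 26, 2014) gives a deadline of March 15, 2014; March 5, 2014 is within that limit.
Step 4 — 23 and 53 days from March 5, 2014 (when the proxy materials are mailed) are March 28, 2014 and April 27, 2014 respectively; April 30, 2014 is 3 days past the end of the window.
The analysis stops there.

Step 4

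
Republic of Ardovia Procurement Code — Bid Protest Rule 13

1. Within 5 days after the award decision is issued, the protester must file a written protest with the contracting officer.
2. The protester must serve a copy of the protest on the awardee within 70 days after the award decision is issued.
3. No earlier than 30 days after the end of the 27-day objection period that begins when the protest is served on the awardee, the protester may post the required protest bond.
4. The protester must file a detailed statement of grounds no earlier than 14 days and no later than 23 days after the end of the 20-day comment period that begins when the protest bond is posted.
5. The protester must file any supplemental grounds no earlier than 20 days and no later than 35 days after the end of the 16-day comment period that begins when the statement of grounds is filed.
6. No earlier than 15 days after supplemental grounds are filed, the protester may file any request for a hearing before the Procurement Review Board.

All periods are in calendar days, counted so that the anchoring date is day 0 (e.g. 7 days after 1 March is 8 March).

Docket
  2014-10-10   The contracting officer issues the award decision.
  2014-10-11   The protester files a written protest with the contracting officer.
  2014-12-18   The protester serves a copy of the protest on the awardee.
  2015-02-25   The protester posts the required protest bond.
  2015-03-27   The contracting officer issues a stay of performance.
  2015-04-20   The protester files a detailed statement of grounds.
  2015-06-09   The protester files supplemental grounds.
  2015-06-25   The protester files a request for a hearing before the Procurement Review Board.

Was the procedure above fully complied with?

(1) due by 2014-10-10 + 5 days = 2014-10-15; 2014-10-11 is within that limit.
(2) due by 2014-10-10 + 70 days = 2014-12-19; 2014-12-18 is within that limit.
(3) permitted from 2015-01-14 + 30 days = 2015-02-13 onward; done 2015-02-25 — permitted.
(4) the permitted window runs from 2015-03-17 + 14 = 2015-03-31 to 2015-03-17 + 23 = 2015-04-09; done 2015-04-20 — 11 days after the window closed.
That is the first point of non-compliance.

No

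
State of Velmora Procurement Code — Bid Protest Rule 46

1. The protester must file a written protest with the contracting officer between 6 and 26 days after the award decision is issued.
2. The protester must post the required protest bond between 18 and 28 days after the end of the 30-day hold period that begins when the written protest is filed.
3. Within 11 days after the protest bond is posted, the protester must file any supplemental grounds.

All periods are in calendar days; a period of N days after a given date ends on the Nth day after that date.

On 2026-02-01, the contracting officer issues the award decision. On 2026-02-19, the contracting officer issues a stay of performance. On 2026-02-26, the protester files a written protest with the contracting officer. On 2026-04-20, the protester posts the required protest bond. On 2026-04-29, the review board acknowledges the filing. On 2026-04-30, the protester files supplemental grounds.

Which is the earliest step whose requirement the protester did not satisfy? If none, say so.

Step 1 — 6 and 26 days from 2026-02-01 (when the award decision is issued) are 2026-02-07 and 2026-02-27 respectively; done 2026-02-26 — within the window.
Step 2 — 18 and 28 days from 2026-03-28 (end of the 30-day hold period, which began when the written protest is filed on 2026-02-26) are 2026-04-15 and 2026-04-25 respectively; done 2026-04-20 — within the window.
Step 3 — counting 11 days from 2026-04-20 (when the protest bond is posted) gives a deadline of 2026-05-01; completed 2026-04-30, before the deadline.

None — every step was satisfied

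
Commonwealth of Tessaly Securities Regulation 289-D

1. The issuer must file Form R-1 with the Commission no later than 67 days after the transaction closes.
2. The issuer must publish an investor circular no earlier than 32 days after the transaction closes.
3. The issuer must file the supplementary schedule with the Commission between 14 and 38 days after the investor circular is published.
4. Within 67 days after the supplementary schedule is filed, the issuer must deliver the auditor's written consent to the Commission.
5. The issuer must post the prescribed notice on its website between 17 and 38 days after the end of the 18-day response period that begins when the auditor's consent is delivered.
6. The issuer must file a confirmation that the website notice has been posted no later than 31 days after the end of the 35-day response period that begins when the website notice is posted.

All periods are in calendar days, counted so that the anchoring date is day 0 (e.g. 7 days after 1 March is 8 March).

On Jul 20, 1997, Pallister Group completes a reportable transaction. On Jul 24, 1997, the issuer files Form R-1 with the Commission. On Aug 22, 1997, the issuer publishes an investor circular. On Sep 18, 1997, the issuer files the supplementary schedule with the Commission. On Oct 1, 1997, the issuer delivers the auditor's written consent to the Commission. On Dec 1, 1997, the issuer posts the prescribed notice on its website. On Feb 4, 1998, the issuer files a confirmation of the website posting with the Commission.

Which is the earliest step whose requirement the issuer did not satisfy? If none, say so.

Step 5

(1) due by Jul 20, 1997 + 67 days = Sep 25, 1997; done Jul 24, 1997 — timely.
(2) permitted from Jul 20, 1997 + 32 days = Aug 21, 1997 onward; done Aug 22, 1997 — permitted.
(3) the permitted window runs from Aug 22, 1997 + 14 = Sep 5, 1997 to Aug 22, 1997 + 38 = Sep 29, 1997; Sep 18, 1997 falls inside that range.
(4) due by Sep 18, 1997 + 67 days = Nov 24, 1997; completed Oct 1, 1997, before the deadline.
(5) the permitted window runs from Oct 19, 1997 + 17 = Nov 5, 1997 to Oct 19, 1997 + 38 = Nov 26, 1997; Dec 1, 1997 is 5 days past the end of the window.
The procedure was therefore not followed at step 5.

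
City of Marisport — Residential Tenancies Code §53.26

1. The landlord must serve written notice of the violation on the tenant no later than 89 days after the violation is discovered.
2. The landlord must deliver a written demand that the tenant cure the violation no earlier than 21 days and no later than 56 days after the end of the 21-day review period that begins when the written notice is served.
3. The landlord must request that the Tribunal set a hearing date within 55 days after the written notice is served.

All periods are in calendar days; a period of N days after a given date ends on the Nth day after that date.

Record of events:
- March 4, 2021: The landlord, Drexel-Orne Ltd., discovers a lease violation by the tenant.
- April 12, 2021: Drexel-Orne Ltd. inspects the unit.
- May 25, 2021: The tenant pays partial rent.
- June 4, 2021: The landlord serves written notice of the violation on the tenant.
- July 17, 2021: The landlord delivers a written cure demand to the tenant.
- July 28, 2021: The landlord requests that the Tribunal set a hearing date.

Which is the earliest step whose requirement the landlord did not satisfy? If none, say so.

Step 1

(1) due by March 4, 2021 + 89 days = June 1, 2021; done June 4, 2021 — 3 days late.
No need to go further; step 1 was not satisfied.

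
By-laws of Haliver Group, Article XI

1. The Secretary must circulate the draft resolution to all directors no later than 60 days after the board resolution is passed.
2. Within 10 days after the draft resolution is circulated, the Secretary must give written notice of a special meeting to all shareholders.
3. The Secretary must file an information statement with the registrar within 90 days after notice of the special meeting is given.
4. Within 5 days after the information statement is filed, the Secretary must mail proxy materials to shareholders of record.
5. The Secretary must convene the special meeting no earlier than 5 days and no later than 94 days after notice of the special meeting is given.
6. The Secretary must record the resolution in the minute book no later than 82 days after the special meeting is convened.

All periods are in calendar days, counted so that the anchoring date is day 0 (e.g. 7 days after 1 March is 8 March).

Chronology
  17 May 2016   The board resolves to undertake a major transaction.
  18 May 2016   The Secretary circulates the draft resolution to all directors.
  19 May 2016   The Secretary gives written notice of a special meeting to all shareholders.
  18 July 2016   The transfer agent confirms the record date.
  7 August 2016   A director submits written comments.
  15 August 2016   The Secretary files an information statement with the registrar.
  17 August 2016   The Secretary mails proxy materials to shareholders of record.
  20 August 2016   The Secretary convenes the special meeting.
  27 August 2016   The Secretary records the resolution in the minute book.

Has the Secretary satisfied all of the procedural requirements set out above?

Yes

Step 1: 60 days after 17 May 2016 (when the board resolution is passed) is 16 July 2016; completed 18 May 2016, before the deadline.
Step 2: 10 days after 18 May 2016 (when the draft resolution is circulated) is 28 May 2016; done 19 May 2016 — timely.
Step 3: 90 days after 19 May 2016 (when notice of the special meeting is given) is 17 August 2016; completed 15 August 2016, before the deadline.
Step 4: 5 days after 15 August 2016 (when the information statement is filed) is 20 August 2016; completed 17 August 2016, before the deadline.
Step 5: the window is 5–94 days after 19 May 2016 (when notice of the special meeting is given), so 24 May 2016 through 21 August 2016; done 20 August 2016, which is between those dates.
Step 6: 82 days after 20 August 2016 (when the special meeting is convened) is 10 November 2016; completed 27 August 2016, before the deadline.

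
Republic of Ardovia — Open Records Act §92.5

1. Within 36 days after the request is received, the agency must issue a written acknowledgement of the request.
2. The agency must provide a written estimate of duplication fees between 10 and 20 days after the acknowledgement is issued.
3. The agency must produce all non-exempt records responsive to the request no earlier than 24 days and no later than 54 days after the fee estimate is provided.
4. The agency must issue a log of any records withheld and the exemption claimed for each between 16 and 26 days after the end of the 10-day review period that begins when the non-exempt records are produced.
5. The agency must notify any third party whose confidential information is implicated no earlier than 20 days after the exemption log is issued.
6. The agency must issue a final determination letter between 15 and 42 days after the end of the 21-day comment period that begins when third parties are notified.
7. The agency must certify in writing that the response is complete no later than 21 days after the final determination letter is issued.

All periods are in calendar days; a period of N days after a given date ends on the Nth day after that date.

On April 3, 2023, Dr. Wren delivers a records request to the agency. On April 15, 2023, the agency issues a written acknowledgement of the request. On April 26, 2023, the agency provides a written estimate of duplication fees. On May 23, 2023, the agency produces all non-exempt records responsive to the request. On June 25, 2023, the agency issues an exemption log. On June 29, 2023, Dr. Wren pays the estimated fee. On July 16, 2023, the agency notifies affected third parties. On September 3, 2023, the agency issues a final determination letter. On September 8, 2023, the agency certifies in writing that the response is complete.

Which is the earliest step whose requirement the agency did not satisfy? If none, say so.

None — every step was satisfied

Step 1 — counting 36 days from April 3, 2023 (when the request is received) gives a deadline of May 9, 2023; done April 15, 2023 — timely.
Step 2 — 10 and 20 days from April 15, 2023 (when the acknowledgement is issued) are April 25, 2023 and May 5, 2023 respectively; done April 26, 2023, which is between those dates.
Step 3 — 24 and 54 days from April 26, 2023 (when the fee estimate is provided) are May 20, 2023 and June 19, 2023 respectively; done May 23, 2023, which is between those dates.
Step 4 — 16 and 26 days from June 2, 2023 (end of the 10-day review period, which began when the non-exempt records are produced on May 23, 2023) are June 18, 2023 and June 28, 2023 respectively; done June 25, 2023, which is between those dates.
Step 5 — must wait 20 days from June 25, 2023 (when the exemption log is issued), so not before July 15, 2023; done July 16, 2023, after the minimum wait.
Step 6 — 15 and 42 days from August 6, 2023 (end of the 21-day comment period, which began when third parties are notified on July 16, 2023) are August 21, 2023 and September 17, 2023 respectively; done September 3, 2023, which is between those dates.
Step 7 — counting 21 days from September 3, 2023 (when the final determination letter is issued) gives a deadline of September 24, 2023; completed September 8, 2023, before the deadline.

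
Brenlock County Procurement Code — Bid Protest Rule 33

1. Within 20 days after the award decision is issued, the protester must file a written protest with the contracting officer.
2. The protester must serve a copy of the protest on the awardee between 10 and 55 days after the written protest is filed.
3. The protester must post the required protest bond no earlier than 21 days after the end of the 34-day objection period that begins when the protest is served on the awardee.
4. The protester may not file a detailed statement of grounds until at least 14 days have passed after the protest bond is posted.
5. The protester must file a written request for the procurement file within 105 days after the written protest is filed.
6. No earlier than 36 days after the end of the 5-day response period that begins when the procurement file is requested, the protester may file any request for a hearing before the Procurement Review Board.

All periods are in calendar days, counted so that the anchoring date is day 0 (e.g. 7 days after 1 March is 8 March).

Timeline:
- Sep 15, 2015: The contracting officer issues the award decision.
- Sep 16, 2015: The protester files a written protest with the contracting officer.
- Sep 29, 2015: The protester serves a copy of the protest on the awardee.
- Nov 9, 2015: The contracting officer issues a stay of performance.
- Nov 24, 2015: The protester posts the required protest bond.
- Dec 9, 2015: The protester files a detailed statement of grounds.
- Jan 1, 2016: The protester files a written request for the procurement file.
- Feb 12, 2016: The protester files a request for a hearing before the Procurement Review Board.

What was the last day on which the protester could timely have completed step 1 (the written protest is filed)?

Oct 5, 2015

Step 1 runs from Sep 15, 2015, when the award decision is issued. 20 days after Sep 15, 2015 is Oct 5, 2015.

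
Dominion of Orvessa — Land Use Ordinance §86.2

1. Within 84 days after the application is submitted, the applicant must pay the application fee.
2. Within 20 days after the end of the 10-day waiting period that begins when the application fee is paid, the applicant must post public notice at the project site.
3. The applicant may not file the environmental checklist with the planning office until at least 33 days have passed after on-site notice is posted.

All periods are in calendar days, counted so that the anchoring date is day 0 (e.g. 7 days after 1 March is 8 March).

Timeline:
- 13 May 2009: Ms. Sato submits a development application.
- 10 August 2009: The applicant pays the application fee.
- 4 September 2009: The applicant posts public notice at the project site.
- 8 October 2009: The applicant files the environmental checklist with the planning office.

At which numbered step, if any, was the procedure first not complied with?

(1) due by 13 May 2009 + 84 days = 5 August 2009; not done until 10 August 2009, 5 days after the deadline.

Step 1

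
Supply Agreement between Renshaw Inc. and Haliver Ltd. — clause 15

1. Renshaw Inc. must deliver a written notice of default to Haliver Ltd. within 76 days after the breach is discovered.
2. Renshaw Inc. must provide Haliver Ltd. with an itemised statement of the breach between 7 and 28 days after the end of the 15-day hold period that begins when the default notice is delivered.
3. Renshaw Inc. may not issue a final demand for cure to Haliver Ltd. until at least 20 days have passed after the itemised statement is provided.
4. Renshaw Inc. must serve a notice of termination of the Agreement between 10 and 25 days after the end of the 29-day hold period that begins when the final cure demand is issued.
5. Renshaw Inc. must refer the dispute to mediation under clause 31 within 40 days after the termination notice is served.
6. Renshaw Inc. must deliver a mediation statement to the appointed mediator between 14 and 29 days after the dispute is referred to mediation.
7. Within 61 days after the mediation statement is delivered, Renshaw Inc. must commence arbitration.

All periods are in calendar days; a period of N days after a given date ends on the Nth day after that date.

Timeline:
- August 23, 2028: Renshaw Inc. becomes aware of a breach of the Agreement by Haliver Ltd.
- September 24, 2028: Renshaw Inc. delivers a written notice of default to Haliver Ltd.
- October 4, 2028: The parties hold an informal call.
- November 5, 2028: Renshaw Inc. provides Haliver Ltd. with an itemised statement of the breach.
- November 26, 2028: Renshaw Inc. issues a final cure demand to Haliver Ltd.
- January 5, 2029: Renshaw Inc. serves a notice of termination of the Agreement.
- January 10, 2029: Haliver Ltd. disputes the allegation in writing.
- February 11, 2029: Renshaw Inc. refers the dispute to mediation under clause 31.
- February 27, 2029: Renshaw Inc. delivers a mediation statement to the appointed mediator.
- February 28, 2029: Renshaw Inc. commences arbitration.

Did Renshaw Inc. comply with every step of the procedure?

Step 1: 76 days after August 23, 2028 (when the breach is discovered) is November 7, 2028; September 24, 2028 is within that limit.
Step 2: the window is 7–28 days after October 9, 2028 (end of the 15-day hold period, which began when the default notice is delivered on September 24, 2028), so October 16, 2028 through November 6, 2028; done November 5, 2028, which is between those dates.
Step 3: the earliest permitted date is 20 days after November 5, 2028 (when the itemised statement is provided), i.e. November 25, 2028; November 26, 2028 is on or after that date.
Step 4: the window is 10–25 days after December 25, 2028 (end of the 29-day hold period, which began when the final cure demand is issued on November 26, 2028), so January 4, 2029 through January 19, 2029; done January 5, 2029 — within the window.
Step 5: 40 days after January 5, 2029 (when the termination notice is served) is February 14, 2029; completed February 11, 2029, before the deadline.
Step 6: the window is 14–29 days after February 11, 2029 (when the dispute is referred to mediation), so February 25, 2029 through March 12, 2029; February 27, 2029 falls inside that range.
Step 7: 61 days after February 27, 2029 (when the mediation statement is delivered) is April 29, 2029; done February 28, 2029 — timely.

Yes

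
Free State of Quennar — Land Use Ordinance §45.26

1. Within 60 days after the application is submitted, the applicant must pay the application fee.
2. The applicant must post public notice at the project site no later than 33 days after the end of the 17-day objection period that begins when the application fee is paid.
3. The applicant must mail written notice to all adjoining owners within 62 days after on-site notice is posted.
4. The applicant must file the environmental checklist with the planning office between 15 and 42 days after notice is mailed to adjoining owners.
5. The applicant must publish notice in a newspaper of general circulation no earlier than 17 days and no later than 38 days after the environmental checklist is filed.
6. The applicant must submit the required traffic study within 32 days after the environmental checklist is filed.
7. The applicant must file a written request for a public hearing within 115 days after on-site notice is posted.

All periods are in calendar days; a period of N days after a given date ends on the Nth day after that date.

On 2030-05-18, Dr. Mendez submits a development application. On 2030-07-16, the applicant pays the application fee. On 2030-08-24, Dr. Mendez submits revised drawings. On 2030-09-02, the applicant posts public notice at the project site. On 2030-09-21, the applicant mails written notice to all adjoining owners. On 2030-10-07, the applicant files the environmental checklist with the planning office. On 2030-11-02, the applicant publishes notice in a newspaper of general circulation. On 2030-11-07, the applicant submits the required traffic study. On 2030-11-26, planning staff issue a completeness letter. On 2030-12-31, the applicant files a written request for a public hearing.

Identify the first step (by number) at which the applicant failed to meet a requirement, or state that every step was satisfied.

(1) due by 2030-05-18 + 60 days = 2030-07-17; 2030-07-16 is within that limit.
(2) due by 2030-08-02 + 33 days = 2030-09-04; done 2030-09-02 — timely.
(3) due by 2030-09-02 + 62 days = 2030-11-03; completed 2030-09-21, before the deadline.
(4) the permitted window runs from 2030-09-21 + 15 = 2030-10-06 to 2030-09-21 + 42 = 2030-11-02; done 2030-10-07 — within the window.
(5) the permitted window runs from 2030-10-07 + 17 = 2030-10-24 to 2030-10-07 + 38 = 2030-11-14; done 2030-11-02 — within the window.
(6) due by 2030-10-07 + 32 days = 2030-11-08; completed 2030-11-07, before the deadline.
(7) due by 2030-09-02 + 115 days = 2030-12-26; done 2030-12-31 — 5 days late.
No need to go further; step 7 was not satisfied.

Step 7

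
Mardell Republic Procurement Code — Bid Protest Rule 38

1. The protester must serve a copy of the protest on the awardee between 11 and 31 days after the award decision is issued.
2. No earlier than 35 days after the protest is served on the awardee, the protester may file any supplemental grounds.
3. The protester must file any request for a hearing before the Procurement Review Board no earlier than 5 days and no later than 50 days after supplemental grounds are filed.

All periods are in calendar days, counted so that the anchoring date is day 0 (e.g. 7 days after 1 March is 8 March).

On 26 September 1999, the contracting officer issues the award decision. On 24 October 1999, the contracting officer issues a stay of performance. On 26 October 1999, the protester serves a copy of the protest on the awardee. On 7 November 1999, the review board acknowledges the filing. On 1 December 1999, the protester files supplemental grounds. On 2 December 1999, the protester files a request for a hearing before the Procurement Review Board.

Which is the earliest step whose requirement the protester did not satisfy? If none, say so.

Step 1: the window is 11–31 days after 26 September 1999 (when the award decision is issued), so 7 October 1999 through 27 October 1999; done 26 October 1999 — within the window.
Step 2: the earliest permitted date is 35 days after 26 October 1999 (when the protest is served on the awardee), i.e. 30 November 1999; 1 December 1999 is on or after that date.
Step 3: the window is 5–50 days after 1 December 1999 (when supplemental grounds are filed), so 6 December 1999 through 20 January 2000; done 2 December 1999 — 4 days before the window opened.
The analysis stops there.

Step 3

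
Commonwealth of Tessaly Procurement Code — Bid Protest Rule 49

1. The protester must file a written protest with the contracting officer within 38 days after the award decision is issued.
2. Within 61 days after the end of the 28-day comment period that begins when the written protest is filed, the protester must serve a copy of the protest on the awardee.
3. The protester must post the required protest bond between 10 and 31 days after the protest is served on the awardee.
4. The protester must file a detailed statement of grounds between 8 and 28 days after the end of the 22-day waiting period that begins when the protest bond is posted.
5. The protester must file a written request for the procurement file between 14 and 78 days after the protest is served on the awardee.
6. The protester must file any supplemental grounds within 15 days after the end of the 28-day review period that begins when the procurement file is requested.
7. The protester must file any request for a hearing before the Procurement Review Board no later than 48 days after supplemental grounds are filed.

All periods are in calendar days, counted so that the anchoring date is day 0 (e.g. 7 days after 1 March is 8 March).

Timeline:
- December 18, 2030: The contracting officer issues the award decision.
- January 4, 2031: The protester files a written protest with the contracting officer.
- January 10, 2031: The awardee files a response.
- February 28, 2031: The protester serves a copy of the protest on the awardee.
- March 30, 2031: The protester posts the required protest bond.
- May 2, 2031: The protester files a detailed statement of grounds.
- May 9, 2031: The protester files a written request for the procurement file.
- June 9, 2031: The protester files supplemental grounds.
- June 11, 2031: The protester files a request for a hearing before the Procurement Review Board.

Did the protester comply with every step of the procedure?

Step 1: 38 days after December 18, 2030 (when the award decision is issued) is January 25, 2031; done January 4, 2031 — timely.
Step 2: 61 days after February 1, 2031 (end of the 28-day comment period, which began when the written protest is filed on January 4, 2031) is April 3, 2031; done February 28, 2031 — timely.
Step 3: the window is 10–31 days after February 28, 2031 (when the protest is served on the awardee), so March 10, 2031 through March 31, 2031; March 30, 2031 falls inside that range.
Step 4: the window is 8–28 days after April 21, 2031 (end of the 22-day waiting period, which began when the protest bond is posted on March 30, 2031), so April 29, 2031 through May 19, 2031; done May 2, 2031, which is between those dates.
Step 5: the window is 14–78 days after February 28, 2031 (when the protest is served on the awardee), so March 14, 2031 through May 17, 2031; May 9, 2031 falls inside that range.
Step 6: 15 days after June 6, 2031 (end of the 28-day review period, which began when the procurement file is requested on May 9, 2031) is June 21, 2031; June 9, 2031 is within that limit.
Step 7: 48 days after June 9, 2031 (when supplemental grounds are filed) is July 27, 2031; completed June 11, 2031, before the deadline.

Yes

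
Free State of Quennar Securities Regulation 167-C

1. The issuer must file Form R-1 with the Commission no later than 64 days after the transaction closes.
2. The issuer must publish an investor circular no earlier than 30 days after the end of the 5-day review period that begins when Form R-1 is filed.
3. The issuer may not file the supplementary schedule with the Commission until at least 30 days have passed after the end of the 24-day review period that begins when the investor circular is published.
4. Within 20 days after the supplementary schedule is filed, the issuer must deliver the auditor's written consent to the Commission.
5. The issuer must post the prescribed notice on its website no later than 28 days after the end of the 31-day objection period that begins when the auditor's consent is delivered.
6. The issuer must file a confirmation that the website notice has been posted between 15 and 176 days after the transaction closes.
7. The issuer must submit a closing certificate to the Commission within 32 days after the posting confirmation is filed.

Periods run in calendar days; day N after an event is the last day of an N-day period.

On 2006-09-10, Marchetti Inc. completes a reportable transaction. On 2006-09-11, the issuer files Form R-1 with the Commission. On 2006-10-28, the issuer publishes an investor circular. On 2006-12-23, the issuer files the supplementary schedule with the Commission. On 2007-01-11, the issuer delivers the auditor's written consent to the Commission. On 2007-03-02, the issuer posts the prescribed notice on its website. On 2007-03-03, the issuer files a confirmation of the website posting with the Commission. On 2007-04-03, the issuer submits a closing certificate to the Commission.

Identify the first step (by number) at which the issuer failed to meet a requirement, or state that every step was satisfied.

None — every step was satisfied

Step 1 — counting 64 days from 2006-09-10 (when the transaction closes) gives a deadline of 2006-11-13; 2006-09-11 is within that limit.
Step 2 — must wait 30 days from 2006-09-16 (end of the 5-day review period, which began when Form R-1 is filed on 2006-09-11), so not before 2006-10-16; done 2006-10-28 — permitted.
Step 3 — must wait 30 days from 2006-11-21 (end of the 24-day review period, which began when the investor circular is published on 2006-10-28), so not before 2006-12-21; done 2006-12-23, after the minimum wait.
Step 4 — counting 20 days from 2006-12-23 (when the supplementary schedule is filed) gives a deadline of 2007-01-12; 2007-01-11 is within that limit.
Step 5 — counting 28 days from 2007-02-11 (end of the 31-day objection period, which began when the auditor's consent is delivered on 2007-01-11) gives a deadline of 2007-03-11; done 2007-03-02 — timely.
Step 6 — 15 and 176 days from 2006-09-10 (when the transaction closes) are 2006-09-25 and 2007-03-05 respectively; done 2007-03-03, which is between those dates.
Step 7 — counting 32 days from 2007-03-03 (when the posting confirmation is filed) gives a deadline of 2007-04-04; done 2007-04-03 — timely.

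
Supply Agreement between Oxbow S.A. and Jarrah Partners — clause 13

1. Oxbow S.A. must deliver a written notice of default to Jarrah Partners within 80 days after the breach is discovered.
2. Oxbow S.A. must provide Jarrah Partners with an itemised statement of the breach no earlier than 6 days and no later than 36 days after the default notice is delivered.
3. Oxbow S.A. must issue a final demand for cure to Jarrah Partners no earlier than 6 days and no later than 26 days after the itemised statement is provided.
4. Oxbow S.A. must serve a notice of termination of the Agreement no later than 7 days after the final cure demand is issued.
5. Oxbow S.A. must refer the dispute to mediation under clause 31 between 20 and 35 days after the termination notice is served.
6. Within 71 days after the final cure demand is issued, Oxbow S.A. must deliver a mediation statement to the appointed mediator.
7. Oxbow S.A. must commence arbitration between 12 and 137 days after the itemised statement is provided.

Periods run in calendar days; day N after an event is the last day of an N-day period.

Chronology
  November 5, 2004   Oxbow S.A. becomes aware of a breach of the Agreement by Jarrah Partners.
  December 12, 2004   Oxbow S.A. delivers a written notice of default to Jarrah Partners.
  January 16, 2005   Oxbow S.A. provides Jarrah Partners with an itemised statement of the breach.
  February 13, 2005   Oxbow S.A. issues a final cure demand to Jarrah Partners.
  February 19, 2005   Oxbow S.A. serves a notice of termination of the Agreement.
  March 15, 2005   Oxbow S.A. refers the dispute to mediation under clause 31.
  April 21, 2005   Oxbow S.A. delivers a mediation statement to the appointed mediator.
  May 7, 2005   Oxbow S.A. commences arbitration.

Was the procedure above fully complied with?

No

(1) due by November 5, 2004 + 80 days = January 24, 2005; completed December 12, 2004, before the deadline.
(2) the permitted window runs from December 12, 2004 + 6 = December 18, 2004 to December 12, 2004 + 36 = January 17, 2005; done January 16, 2005 — within the window.
(3) the permitted window runs from January 16, 2005 + 6 = January 22, 2005 to January 16, 2005 + 26 = February 11, 2005; February 13, 2005 is 2 days past the end of the window.
That is the first point of non-compliance.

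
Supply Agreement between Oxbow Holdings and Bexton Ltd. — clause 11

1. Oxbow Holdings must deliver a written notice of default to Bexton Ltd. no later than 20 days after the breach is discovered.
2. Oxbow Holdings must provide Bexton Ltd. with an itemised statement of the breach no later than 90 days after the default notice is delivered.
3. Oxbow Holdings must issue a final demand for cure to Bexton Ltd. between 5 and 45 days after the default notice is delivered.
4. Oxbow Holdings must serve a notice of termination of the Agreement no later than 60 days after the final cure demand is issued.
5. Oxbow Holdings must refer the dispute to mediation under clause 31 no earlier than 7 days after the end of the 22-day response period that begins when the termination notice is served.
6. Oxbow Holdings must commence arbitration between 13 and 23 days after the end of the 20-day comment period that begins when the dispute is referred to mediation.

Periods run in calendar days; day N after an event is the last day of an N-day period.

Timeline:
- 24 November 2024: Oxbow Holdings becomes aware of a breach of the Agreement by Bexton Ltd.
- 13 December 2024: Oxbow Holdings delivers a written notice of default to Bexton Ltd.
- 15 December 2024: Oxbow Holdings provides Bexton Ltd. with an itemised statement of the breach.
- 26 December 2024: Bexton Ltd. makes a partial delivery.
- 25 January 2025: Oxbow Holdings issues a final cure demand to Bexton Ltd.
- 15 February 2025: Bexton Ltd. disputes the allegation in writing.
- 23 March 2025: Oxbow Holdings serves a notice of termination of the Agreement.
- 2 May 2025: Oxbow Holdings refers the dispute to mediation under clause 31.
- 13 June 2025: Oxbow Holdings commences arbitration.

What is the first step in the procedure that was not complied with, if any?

None — every step was satisfied

Step 1: 20 days after 24 November 2024 (when the breach is discovered) is 14 December 2024; done 13 December 2024 — timely.
Step 2: 90 days after 13 December 2024 (when the default notice is delivered) is 13 March 2025; 15 December 2024 is within that limit.
Step 3: the window is 5–45 days after 13 December 2024 (when the default notice is delivered), so 18 December 2024 through 27 January 2025; done 25 January 2025 — within the window.
Step 4: 60 days after 25 January 2025 (when the final cure demand is issued) is 26 March 2025; completed 23 March 2025, before the deadline.
Step 5: the earliest permitted date is 7 days after 14 April 2025 (end of the 22-day response period, which began when the termination notice is served on 23 March 2025), i.e. 21 April 2025; 2 May 2025 is on or after that date.
Step 6: the window is 13–23 days after 22 May 2025 (end of the 20-day comment period, which began when the dispute is referred to mediation on 2 May 2025), so 4 June 2025 through 14 June 2025; done 13 June 2025 — within the window.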